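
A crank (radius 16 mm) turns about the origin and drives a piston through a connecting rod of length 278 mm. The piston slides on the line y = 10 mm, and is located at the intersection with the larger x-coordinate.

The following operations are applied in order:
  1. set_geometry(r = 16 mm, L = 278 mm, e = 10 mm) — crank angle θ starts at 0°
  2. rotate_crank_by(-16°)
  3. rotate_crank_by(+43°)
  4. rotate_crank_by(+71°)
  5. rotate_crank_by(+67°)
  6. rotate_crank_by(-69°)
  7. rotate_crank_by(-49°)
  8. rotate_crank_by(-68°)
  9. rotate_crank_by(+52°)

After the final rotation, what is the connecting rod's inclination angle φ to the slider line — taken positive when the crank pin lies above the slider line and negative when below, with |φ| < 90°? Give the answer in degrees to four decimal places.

-0.3626

set_geometry: r = 16 mm, L = 278 mm, e = 10 mm; θ ← 0°
rotate_crank_by(-16°): θ ← 0° -16° = -16°
rotate_crank_by(+43°): θ ← -16° +43° = 27°
rotate_crank_by(+71°): θ ← 27° +71° = 98°
rotate_crank_by(+67°): θ ← 98° +67° = 165°
rotate_crank_by(-69°): θ ← 165° -69° = 96°
rotate_crank_by(-49°): θ ← 96° -49° = 47°
rotate_crank_by(-68°): θ ← 47° -68° = -21°
rotate_crank_by(+52°): θ ← -21° +52° = 31°
crank pin P = (r cos θ, r sin θ) = (13.714677, 8.240609)
h = r sin θ − e = 8.240609 − 10 = -1.759391
sin φ = h / L = -1.759391 / 278 = -0.00632874
φ = arcsin(-0.00632874) = -0.362613°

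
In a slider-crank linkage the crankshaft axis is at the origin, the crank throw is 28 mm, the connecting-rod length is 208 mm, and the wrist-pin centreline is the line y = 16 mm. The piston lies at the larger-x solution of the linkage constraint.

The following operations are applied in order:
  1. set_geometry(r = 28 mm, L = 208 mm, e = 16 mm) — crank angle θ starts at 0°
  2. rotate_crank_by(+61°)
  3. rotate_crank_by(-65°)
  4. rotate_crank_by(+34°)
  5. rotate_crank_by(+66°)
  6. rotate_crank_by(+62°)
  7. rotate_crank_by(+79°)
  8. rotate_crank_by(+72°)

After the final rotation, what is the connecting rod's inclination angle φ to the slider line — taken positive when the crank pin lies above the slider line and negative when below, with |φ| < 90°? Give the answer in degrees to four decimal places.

set_geometry: r = 28 mm, L = 208 mm, e = 16 mm; θ ← 0°
rotate_crank_by(+61°): θ ← 0° +61° = 61°
rotate_crank_by(-65°): θ ← 61° -65° = -4°
rotate_crank_by(+34°): θ ← -4° +34° = 30°
rotate_crank_by(+66°): θ ← 30° +66° = 96°
rotate_crank_by(+62°): θ ← 96° +62° = 158°
rotate_crank_by(+79°): θ ← 158° +79° = 237°
rotate_crank_by(+72°): θ ← 237° +72° = 309°
crank pin P = (r cos θ, r sin θ) = (17.620971, -21.760087)
h = r sin θ − e = -21.760087 − 16 = -37.760087
sin φ = h / L = -37.760087 / 208 = -0.18153888
φ = arcsin(-0.18153888) = -10.459408°

-10.4594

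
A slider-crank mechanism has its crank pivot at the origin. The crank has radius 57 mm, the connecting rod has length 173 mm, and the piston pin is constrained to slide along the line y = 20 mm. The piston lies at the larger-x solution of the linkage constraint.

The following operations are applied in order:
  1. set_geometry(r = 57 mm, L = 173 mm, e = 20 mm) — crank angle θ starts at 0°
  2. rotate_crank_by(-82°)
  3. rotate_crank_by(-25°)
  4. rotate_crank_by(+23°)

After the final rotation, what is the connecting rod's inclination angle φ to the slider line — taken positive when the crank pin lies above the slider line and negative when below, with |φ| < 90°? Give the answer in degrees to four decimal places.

-26.3135

set_geometry: r = 57 mm, L = 173 mm, e = 20 mm; θ ← 0°
rotate_crank_by(-82°): θ ← 0° -82° = -82°
rotate_crank_by(-25°): θ ← -82° -25° = -107°
rotate_crank_by(+23°): θ ← -107° +23° = -84°
crank pin P = (r cos θ, r sin θ) = (5.958122, -56.687748)
h = r sin θ − e = -56.687748 − 20 = -76.687748
sin φ = h / L = -76.687748 / 173 = -0.44328178
φ = arcsin(-0.44328178) = -26.313460°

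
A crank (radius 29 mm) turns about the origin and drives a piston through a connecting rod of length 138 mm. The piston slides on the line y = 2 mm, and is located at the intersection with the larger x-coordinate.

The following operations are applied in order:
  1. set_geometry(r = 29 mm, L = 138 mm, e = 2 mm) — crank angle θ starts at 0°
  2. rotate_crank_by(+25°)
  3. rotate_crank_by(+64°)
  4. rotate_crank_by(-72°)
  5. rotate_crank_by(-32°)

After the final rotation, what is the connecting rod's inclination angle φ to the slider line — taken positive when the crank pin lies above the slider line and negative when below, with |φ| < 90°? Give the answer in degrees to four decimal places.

set_geometry: r = 29 mm, L = 138 mm, e = 2 mm; θ ← 0°
rotate_crank_by(+25°): θ ← 0° +25° = 25°
rotate_crank_by(+64°): θ ← 25° +64° = 89°
rotate_crank_by(-72°): θ ← 89° -72° = 17°
rotate_crank_by(-32°): θ ← 17° -32° = -15°
crank pin P = (r cos θ, r sin θ) = (28.011849, -7.505752)
h = r sin θ − e = -7.505752 − 2 = -9.505752
sin φ = h / L = -9.505752 / 138 = -0.06888226
φ = arcsin(-0.06888226) = -3.949791°

-3.9498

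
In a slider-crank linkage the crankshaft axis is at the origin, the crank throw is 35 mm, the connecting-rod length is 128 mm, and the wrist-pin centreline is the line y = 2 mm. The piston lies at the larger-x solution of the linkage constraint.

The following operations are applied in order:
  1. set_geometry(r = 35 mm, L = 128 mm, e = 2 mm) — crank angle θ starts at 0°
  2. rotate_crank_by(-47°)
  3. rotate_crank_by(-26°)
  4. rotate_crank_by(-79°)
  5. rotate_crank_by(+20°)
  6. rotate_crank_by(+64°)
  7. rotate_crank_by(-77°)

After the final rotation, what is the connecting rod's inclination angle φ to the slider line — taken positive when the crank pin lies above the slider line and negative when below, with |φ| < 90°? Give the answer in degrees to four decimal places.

set_geometry: r = 35 mm, L = 128 mm, e = 2 mm; θ ← 0°
rotate_crank_by(-47°): θ ← 0° -47° = -47°
rotate_crank_by(-26°): θ ← -47° -26° = -73°
rotate_crank_by(-79°): θ ← -73° -79° = -152°
rotate_crank_by(+20°): θ ← -152° +20° = -132°
rotate_crank_by(+64°): θ ← -132° +64° = -68°
rotate_crank_by(-77°): θ ← -68° -77° = -145°
crank pin P = (r cos θ, r sin θ) = (-28.670322, -20.075175)
h = r sin θ − e = -20.075175 − 2 = -22.075175
sin φ = h / L = -22.075175 / 128 = -0.17246231
φ = arcsin(-0.17246231) = -9.931014°

-9.9310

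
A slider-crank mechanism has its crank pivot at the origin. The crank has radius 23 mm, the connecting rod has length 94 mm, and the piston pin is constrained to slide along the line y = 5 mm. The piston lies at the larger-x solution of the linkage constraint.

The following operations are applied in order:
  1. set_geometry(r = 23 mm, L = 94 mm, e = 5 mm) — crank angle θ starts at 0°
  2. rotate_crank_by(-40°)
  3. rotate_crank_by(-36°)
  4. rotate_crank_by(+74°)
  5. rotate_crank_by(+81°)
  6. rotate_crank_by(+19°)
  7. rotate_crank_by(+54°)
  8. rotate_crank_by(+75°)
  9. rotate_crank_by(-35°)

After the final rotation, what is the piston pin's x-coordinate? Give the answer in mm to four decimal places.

70.9922

set_geometry: r = 23 mm, L = 94 mm, e = 5 mm; θ ← 0°
rotate_crank_by(-40°): θ ← 0° -40° = -40°
rotate_crank_by(-36°): θ ← -40° -36° = -76°
rotate_crank_by(+74°): θ ← -76° +74° = -2°
rotate_crank_by(+81°): θ ← -2° +81° = 79°
rotate_crank_by(+19°): θ ← 79° +19° = 98°
rotate_crank_by(+54°): θ ← 98° +54° = 152°
rotate_crank_by(+75°): θ ← 152° +75° = 227°
rotate_crank_by(-35°): θ ← 227° -35° = 192°
crank pin P = (r cos θ, r sin θ) = (-22.497395, -4.781969)
h = r sin θ − e = -4.781969 − 5 = -9.781969
x = r cos θ + √(L² − h²) = -22.497395 + √(8836.0 − 95.6869) = -22.497395 + 93.489642 = 70.992247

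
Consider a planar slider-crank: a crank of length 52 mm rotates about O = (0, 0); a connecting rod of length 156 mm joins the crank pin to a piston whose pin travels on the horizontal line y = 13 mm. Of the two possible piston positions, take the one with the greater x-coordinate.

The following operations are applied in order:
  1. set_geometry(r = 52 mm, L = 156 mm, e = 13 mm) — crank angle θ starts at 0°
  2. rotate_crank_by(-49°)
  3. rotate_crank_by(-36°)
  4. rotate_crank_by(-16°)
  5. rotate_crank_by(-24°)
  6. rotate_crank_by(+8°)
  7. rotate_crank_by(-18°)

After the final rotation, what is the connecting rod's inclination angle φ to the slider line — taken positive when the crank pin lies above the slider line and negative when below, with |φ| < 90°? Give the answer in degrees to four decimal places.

-18.6046

set_geometry: r = 52 mm, L = 156 mm, e = 13 mm; θ ← 0°
rotate_crank_by(-49°): θ ← 0° -49° = -49°
rotate_crank_by(-36°): θ ← -49° -36° = -85°
rotate_crank_by(-16°): θ ← -85° -16° = -101°
rotate_crank_by(-24°): θ ← -101° -24° = -125°
rotate_crank_by(+8°): θ ← -125° +8° = -117°
rotate_crank_by(-18°): θ ← -117° -18° = -135°
crank pin P = (r cos θ, r sin θ) = (-36.769553, -36.769553)
h = r sin θ − e = -36.769553 − 13 = -49.769553
sin φ = h / L = -49.769553 / 156 = -0.31903559
φ = arcsin(-0.31903559) = -18.604612°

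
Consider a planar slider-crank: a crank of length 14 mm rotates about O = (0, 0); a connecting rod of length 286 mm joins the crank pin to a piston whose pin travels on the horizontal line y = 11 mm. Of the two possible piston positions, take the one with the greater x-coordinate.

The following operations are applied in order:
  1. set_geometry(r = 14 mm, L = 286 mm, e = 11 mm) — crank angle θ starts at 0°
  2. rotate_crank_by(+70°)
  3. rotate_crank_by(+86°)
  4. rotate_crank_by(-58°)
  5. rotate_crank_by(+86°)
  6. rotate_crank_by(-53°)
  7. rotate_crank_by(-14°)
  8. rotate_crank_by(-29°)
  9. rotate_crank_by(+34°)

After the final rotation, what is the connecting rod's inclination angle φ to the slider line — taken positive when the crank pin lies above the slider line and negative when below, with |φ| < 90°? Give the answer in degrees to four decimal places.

0.1748

set_geometry: r = 14 mm, L = 286 mm, e = 11 mm; θ ← 0°
rotate_crank_by(+70°): θ ← 0° +70° = 70°
rotate_crank_by(+86°): θ ← 70° +86° = 156°
rotate_crank_by(-58°): θ ← 156° -58° = 98°
rotate_crank_by(+86°): θ ← 98° +86° = 184°
rotate_crank_by(-53°): θ ← 184° -53° = 131°
rotate_crank_by(-14°): θ ← 131° -14° = 117°
rotate_crank_by(-29°): θ ← 117° -29° = 88°
rotate_crank_by(+34°): θ ← 88° +34° = 122°
crank pin P = (r cos θ, r sin θ) = (-7.418870, 11.872673)
h = r sin θ − e = 11.872673 − 11 = 0.872673
sin φ = h / L = 0.872673 / 286 = 0.00305131
φ = arcsin(0.00305131) = 0.174827°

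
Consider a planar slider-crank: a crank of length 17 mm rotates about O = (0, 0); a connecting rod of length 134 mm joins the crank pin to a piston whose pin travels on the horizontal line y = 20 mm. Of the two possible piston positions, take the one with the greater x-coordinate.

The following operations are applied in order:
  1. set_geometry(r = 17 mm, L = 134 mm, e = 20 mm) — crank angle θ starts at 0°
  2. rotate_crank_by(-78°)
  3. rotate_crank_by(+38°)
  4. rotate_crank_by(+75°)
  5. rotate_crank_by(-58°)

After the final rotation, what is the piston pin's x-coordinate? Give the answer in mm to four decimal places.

set_geometry: r = 17 mm, L = 134 mm, e = 20 mm; θ ← 0°
rotate_crank_by(-78°): θ ← 0° -78° = -78°
rotate_crank_by(+38°): θ ← -78° +38° = -40°
rotate_crank_by(+75°): θ ← -40° +75° = 35°
rotate_crank_by(-58°): θ ← 35° -58° = -23°
crank pin P = (r cos θ, r sin θ) = (15.648583, -6.642429)
h = r sin θ − e = -6.642429 − 20 = -26.642429
x = r cos θ + √(L² − h²) = 15.648583 + √(17956.0 − 709.8190) = 15.648583 + 131.324716 = 146.973298

146.9733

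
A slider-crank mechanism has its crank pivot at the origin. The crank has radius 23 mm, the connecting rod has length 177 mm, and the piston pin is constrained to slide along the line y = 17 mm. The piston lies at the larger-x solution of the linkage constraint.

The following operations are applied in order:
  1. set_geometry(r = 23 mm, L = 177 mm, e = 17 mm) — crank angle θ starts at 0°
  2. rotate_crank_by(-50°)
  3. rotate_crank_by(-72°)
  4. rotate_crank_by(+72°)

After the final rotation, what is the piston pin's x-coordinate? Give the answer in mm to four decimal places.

188.3656

set_geometry: r = 23 mm, L = 177 mm, e = 17 mm; θ ← 0°
rotate_crank_by(-50°): θ ← 0° -50° = -50°
rotate_crank_by(-72°): θ ← -50° -72° = -122°
rotate_crank_by(+72°): θ ← -122° +72° = -50°
crank pin P = (r cos θ, r sin θ) = (14.784115, -17.619022)
h = r sin θ − e = -17.619022 − 17 = -34.619022
x = r cos θ + √(L² − h²) = 14.784115 + √(31329.0 − 1198.4767) = 14.784115 + 173.581460 = 188.365575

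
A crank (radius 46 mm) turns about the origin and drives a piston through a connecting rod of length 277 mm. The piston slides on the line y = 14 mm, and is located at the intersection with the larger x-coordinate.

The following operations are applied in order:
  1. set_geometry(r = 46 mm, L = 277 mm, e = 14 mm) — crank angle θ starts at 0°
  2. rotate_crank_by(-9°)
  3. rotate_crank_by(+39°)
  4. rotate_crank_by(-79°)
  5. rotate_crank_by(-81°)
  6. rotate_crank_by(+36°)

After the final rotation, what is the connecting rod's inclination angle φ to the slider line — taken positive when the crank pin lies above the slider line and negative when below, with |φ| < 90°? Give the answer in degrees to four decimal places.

-12.4861

set_geometry: r = 46 mm, L = 277 mm, e = 14 mm; θ ← 0°
rotate_crank_by(-9°): θ ← 0° -9° = -9°
rotate_crank_by(+39°): θ ← -9° +39° = 30°
rotate_crank_by(-79°): θ ← 30° -79° = -49°
rotate_crank_by(-81°): θ ← -49° -81° = -130°
rotate_crank_by(+36°): θ ← -130° +36° = -94°
crank pin P = (r cos θ, r sin θ) = (-3.208798, -45.887946)
h = r sin θ − e = -45.887946 − 14 = -59.887946
sin φ = h / L = -59.887946 / 277 = -0.21620197
φ = arcsin(-0.21620197) = -12.486054°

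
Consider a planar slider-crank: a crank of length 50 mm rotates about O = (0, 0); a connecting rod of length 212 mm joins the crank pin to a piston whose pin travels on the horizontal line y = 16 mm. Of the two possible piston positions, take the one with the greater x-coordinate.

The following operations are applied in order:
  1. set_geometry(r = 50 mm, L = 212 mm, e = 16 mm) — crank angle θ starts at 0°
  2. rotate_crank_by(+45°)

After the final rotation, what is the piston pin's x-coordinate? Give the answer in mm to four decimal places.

246.4699

set_geometry: r = 50 mm, L = 212 mm, e = 16 mm; θ ← 0°
rotate_crank_by(+45°): θ ← 0° +45° = 45°
crank pin P = (r cos θ, r sin θ) = (35.355339, 35.355339)
h = r sin θ − e = 35.355339 − 16 = 19.355339
x = r cos θ + √(L² − h²) = 35.355339 + √(44944.0 − 374.6292) = 35.355339 + 211.114592 = 246.469931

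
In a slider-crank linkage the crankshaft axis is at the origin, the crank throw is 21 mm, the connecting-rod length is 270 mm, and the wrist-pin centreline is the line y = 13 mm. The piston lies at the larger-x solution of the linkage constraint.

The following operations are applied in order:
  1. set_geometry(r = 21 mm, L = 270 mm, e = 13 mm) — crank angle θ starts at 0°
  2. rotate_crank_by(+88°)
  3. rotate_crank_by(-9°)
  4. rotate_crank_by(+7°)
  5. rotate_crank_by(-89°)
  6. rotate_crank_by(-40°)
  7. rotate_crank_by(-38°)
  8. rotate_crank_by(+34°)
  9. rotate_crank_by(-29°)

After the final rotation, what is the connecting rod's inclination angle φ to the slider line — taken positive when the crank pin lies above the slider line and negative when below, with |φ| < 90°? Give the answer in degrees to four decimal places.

-7.1008

set_geometry: r = 21 mm, L = 270 mm, e = 13 mm; θ ← 0°
rotate_crank_by(+88°): θ ← 0° +88° = 88°
rotate_crank_by(-9°): θ ← 88° -9° = 79°
rotate_crank_by(+7°): θ ← 79° +7° = 86°
rotate_crank_by(-89°): θ ← 86° -89° = -3°
rotate_crank_by(-40°): θ ← -3° -40° = -43°
rotate_crank_by(-38°): θ ← -43° -38° = -81°
rotate_crank_by(+34°): θ ← -81° +34° = -47°
rotate_crank_by(-29°): θ ← -47° -29° = -76°
crank pin P = (r cos θ, r sin θ) = (5.080360, -20.376210)
h = r sin θ − e = -20.376210 − 13 = -33.376210
sin φ = h / L = -33.376210 / 270 = -0.12361559
φ = arcsin(-0.12361559) = -7.100815°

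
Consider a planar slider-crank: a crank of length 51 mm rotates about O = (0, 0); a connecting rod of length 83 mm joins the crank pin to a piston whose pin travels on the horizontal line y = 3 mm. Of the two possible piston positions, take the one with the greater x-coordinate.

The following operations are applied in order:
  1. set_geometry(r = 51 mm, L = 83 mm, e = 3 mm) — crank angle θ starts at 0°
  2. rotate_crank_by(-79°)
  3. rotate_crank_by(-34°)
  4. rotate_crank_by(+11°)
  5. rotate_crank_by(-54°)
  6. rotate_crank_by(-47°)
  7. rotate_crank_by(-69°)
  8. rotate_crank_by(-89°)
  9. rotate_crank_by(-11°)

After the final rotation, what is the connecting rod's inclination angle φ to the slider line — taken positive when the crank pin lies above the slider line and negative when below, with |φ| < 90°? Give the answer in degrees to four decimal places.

-9.4332

set_geometry: r = 51 mm, L = 83 mm, e = 3 mm; θ ← 0°
rotate_crank_by(-79°): θ ← 0° -79° = -79°
rotate_crank_by(-34°): θ ← -79° -34° = -113°
rotate_crank_by(+11°): θ ← -113° +11° = -102°
rotate_crank_by(-54°): θ ← -102° -54° = -156°
rotate_crank_by(-47°): θ ← -156° -47° = -203°
rotate_crank_by(-69°): θ ← -203° -69° = -272°
rotate_crank_by(-89°): θ ← -272° -89° = -361°
rotate_crank_by(-11°): θ ← -361° -11° = -372°
crank pin P = (r cos θ, r sin θ) = (49.885528, -10.603496)
h = r sin θ − e = -10.603496 − 3 = -13.603496
sin φ = h / L = -13.603496 / 83 = -0.16389754
φ = arcsin(-0.16389754) = -9.433197°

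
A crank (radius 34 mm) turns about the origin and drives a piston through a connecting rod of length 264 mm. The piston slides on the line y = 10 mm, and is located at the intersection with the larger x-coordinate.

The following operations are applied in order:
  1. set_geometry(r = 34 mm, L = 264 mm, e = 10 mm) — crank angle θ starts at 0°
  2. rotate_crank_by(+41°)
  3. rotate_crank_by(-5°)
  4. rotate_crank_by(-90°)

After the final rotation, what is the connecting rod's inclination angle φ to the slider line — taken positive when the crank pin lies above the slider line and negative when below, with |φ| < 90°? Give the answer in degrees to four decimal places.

set_geometry: r = 34 mm, L = 264 mm, e = 10 mm; θ ← 0°
rotate_crank_by(+41°): θ ← 0° +41° = 41°
rotate_crank_by(-5°): θ ← 41° -5° = 36°
rotate_crank_by(-90°): θ ← 36° -90° = -54°
crank pin P = (r cos θ, r sin θ) = (19.984699, -27.506578)
h = r sin θ − e = -27.506578 − 10 = -37.506578
sin φ = h / L = -37.506578 / 264 = -0.14207037
φ = arcsin(-0.14207037) = -8.167667°

-8.1677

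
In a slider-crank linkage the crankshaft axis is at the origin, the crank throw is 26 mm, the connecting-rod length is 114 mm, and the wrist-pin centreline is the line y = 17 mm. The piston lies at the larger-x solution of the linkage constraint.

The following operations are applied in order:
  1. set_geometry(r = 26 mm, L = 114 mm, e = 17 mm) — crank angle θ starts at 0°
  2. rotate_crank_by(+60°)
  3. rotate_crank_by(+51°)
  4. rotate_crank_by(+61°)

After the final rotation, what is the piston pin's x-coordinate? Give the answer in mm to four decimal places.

87.4649

set_geometry: r = 26 mm, L = 114 mm, e = 17 mm; θ ← 0°
rotate_crank_by(+60°): θ ← 0° +60° = 60°
rotate_crank_by(+51°): θ ← 60° +51° = 111°
rotate_crank_by(+61°): θ ← 111° +61° = 172°
crank pin P = (r cos θ, r sin θ) = (-25.746970, 3.618501)
h = r sin θ − e = 3.618501 − 17 = -13.381499
x = r cos θ + √(L² − h²) = -25.746970 + √(12996.0 − 179.0645) = -25.746970 + 113.211905 = 87.464935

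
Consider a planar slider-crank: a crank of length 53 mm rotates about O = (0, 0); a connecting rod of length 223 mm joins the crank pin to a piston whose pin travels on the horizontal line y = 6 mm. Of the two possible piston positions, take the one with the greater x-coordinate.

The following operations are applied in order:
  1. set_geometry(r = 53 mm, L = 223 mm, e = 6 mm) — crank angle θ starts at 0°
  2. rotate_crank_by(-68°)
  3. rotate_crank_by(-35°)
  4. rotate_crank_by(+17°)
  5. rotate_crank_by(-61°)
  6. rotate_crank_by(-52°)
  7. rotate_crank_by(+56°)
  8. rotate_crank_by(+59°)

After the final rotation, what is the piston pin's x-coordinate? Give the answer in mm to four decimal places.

set_geometry: r = 53 mm, L = 223 mm, e = 6 mm; θ ← 0°
rotate_crank_by(-68°): θ ← 0° -68° = -68°
rotate_crank_by(-35°): θ ← -68° -35° = -103°
rotate_crank_by(+17°): θ ← -103° +17° = -86°
rotate_crank_by(-61°): θ ← -86° -61° = -147°
rotate_crank_by(-52°): θ ← -147° -52° = -199°
rotate_crank_by(+56°): θ ← -199° +56° = -143°
rotate_crank_by(+59°): θ ← -143° +59° = -84°
crank pin P = (r cos θ, r sin θ) = (5.540009, -52.709660)
h = r sin θ − e = -52.709660 − 6 = -58.709660
x = r cos θ + √(L² − h²) = 5.540009 + √(49729.0 − 3446.8242) = 5.540009 + 215.132926 = 220.672934

220.6729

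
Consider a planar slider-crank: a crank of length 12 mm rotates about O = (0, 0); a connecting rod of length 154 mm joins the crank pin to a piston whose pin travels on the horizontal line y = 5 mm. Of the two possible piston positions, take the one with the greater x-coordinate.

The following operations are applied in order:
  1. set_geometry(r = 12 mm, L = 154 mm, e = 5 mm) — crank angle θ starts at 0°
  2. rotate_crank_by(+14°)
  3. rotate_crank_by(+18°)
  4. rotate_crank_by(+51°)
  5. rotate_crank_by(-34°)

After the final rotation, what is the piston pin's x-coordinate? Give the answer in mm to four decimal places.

161.8193

set_geometry: r = 12 mm, L = 154 mm, e = 5 mm; θ ← 0°
rotate_crank_by(+14°): θ ← 0° +14° = 14°
rotate_crank_by(+18°): θ ← 14° +18° = 32°
rotate_crank_by(+51°): θ ← 32° +51° = 83°
rotate_crank_by(-34°): θ ← 83° -34° = 49°
crank pin P = (r cos θ, r sin θ) = (7.872708, 9.056515)
h = r sin θ − e = 9.056515 − 5 = 4.056515
x = r cos θ + √(L² − h²) = 7.872708 + √(23716.0 − 16.4553) = 7.872708 + 153.946564 = 161.819273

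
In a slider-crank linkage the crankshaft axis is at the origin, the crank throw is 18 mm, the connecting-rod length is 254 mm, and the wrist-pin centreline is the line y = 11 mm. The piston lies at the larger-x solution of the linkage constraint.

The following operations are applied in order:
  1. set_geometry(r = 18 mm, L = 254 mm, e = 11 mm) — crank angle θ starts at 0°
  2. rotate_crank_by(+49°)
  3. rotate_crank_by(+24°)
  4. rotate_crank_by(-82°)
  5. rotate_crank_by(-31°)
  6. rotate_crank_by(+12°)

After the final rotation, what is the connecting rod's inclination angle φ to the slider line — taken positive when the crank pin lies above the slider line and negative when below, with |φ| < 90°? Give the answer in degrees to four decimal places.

-4.3918

set_geometry: r = 18 mm, L = 254 mm, e = 11 mm; θ ← 0°
rotate_crank_by(+49°): θ ← 0° +49° = 49°
rotate_crank_by(+24°): θ ← 49° +24° = 73°
rotate_crank_by(-82°): θ ← 73° -82° = -9°
rotate_crank_by(-31°): θ ← -9° -31° = -40°
rotate_crank_by(+12°): θ ← -40° +12° = -28°
crank pin P = (r cos θ, r sin θ) = (15.893057, -8.450488)
h = r sin θ − e = -8.450488 − 11 = -19.450488
sin φ = h / L = -19.450488 / 254 = -0.07657672
φ = arcsin(-0.07657672) = -4.391823°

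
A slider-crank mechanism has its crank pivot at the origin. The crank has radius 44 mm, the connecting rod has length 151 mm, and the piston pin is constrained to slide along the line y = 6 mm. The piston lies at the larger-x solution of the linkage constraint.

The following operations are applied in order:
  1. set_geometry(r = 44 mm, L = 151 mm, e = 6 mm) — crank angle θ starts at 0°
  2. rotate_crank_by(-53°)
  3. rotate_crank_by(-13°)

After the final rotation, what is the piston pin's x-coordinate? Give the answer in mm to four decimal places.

161.6564

set_geometry: r = 44 mm, L = 151 mm, e = 6 mm; θ ← 0°
rotate_crank_by(-53°): θ ← 0° -53° = -53°
rotate_crank_by(-13°): θ ← -53° -13° = -66°
crank pin P = (r cos θ, r sin θ) = (17.896412, -40.196000)
h = r sin θ − e = -40.196000 − 6 = -46.196000
x = r cos θ + √(L² − h²) = 17.896412 + √(22801.0 − 2134.0704) = 17.896412 + 143.759972 = 161.656384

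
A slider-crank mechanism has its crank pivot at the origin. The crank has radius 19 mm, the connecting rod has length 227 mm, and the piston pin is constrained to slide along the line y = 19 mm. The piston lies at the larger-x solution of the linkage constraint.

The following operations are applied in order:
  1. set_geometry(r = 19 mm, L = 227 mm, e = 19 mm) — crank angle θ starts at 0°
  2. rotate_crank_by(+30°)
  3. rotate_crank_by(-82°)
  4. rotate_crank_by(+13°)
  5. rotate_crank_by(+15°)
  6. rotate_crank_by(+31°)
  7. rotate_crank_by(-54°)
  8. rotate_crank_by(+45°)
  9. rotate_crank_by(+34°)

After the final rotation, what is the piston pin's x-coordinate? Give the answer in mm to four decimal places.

242.9371

set_geometry: r = 19 mm, L = 227 mm, e = 19 mm; θ ← 0°
rotate_crank_by(+30°): θ ← 0° +30° = 30°
rotate_crank_by(-82°): θ ← 30° -82° = -52°
rotate_crank_by(+13°): θ ← -52° +13° = -39°
rotate_crank_by(+15°): θ ← -39° +15° = -24°
rotate_crank_by(+31°): θ ← -24° +31° = 7°
rotate_crank_by(-54°): θ ← 7° -54° = -47°
rotate_crank_by(+45°): θ ← -47° +45° = -2°
rotate_crank_by(+34°): θ ← -2° +34° = 32°
crank pin P = (r cos θ, r sin θ) = (16.112914, 10.068466)
h = r sin θ − e = 10.068466 − 19 = -8.931534
x = r cos θ + √(L² − h²) = 16.112914 + √(51529.0 − 79.7723) = 16.112914 + 226.824222 = 242.937136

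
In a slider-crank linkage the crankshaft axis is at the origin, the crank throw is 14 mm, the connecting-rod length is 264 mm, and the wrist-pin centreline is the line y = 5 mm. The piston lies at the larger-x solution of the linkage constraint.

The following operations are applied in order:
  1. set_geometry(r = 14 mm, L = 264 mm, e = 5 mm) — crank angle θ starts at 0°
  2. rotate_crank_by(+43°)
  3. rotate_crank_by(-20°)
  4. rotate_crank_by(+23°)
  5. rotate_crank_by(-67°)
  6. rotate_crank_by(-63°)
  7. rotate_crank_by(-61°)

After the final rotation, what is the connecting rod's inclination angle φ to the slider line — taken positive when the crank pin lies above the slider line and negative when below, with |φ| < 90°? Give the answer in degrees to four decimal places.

-2.8291

set_geometry: r = 14 mm, L = 264 mm, e = 5 mm; θ ← 0°
rotate_crank_by(+43°): θ ← 0° +43° = 43°
rotate_crank_by(-20°): θ ← 43° -20° = 23°
rotate_crank_by(+23°): θ ← 23° +23° = 46°
rotate_crank_by(-67°): θ ← 46° -67° = -21°
rotate_crank_by(-63°): θ ← -21° -63° = -84°
rotate_crank_by(-61°): θ ← -84° -61° = -145°
crank pin P = (r cos θ, r sin θ) = (-11.468129, -8.030070)
h = r sin θ − e = -8.030070 − 5 = -13.030070
sin φ = h / L = -13.030070 / 264 = -0.04935633
φ = arcsin(-0.04935633) = -2.829059°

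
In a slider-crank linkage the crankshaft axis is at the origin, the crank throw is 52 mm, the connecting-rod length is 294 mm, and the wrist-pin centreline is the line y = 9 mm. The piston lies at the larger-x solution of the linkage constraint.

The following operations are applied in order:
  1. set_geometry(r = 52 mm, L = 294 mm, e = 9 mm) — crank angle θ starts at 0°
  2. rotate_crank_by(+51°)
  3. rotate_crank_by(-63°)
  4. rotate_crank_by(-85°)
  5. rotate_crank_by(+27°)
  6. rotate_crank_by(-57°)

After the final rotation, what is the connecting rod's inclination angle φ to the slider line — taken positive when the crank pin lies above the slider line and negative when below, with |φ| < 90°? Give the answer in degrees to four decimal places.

set_geometry: r = 52 mm, L = 294 mm, e = 9 mm; θ ← 0°
rotate_crank_by(+51°): θ ← 0° +51° = 51°
rotate_crank_by(-63°): θ ← 51° -63° = -12°
rotate_crank_by(-85°): θ ← -12° -85° = -97°
rotate_crank_by(+27°): θ ← -97° +27° = -70°
rotate_crank_by(-57°): θ ← -70° -57° = -127°
crank pin P = (r cos θ, r sin θ) = (-31.294381, -41.529047)
h = r sin θ − e = -41.529047 − 9 = -50.529047
sin φ = h / L = -50.529047 / 294 = -0.17186751
φ = arcsin(-0.17186751) = -9.896418°

-9.8964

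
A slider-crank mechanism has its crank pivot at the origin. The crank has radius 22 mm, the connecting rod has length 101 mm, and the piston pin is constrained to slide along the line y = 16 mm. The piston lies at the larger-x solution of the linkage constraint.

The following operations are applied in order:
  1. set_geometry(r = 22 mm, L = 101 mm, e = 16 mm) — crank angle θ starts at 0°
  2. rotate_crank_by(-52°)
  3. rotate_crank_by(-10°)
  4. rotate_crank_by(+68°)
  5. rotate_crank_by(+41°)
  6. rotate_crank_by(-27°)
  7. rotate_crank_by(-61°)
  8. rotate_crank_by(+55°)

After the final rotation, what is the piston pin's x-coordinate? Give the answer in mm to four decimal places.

set_geometry: r = 22 mm, L = 101 mm, e = 16 mm; θ ← 0°
rotate_crank_by(-52°): θ ← 0° -52° = -52°
rotate_crank_by(-10°): θ ← -52° -10° = -62°
rotate_crank_by(+68°): θ ← -62° +68° = 6°
rotate_crank_by(+41°): θ ← 6° +41° = 47°
rotate_crank_by(-27°): θ ← 47° -27° = 20°
rotate_crank_by(-61°): θ ← 20° -61° = -41°
rotate_crank_by(+55°): θ ← -41° +55° = 14°
crank pin P = (r cos θ, r sin θ) = (21.346506, 5.322282)
h = r sin θ − e = 5.322282 − 16 = -10.677718
x = r cos θ + √(L² − h²) = 21.346506 + √(10201.0 − 114.0137) = 21.346506 + 100.433990 = 121.780496

121.7805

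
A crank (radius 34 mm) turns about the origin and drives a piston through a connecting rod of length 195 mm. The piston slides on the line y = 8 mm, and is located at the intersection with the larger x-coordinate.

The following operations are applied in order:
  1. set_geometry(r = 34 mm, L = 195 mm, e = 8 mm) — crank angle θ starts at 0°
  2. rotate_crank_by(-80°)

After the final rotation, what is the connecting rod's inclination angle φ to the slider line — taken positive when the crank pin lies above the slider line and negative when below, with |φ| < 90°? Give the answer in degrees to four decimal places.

-12.2827

set_geometry: r = 34 mm, L = 195 mm, e = 8 mm; θ ← 0°
rotate_crank_by(-80°): θ ← 0° -80° = -80°
crank pin P = (r cos θ, r sin θ) = (5.904038, -33.483464)
h = r sin θ − e = -33.483464 − 8 = -41.483464
sin φ = h / L = -41.483464 / 195 = -0.21273571
φ = arcsin(-0.21273571) = -12.282720°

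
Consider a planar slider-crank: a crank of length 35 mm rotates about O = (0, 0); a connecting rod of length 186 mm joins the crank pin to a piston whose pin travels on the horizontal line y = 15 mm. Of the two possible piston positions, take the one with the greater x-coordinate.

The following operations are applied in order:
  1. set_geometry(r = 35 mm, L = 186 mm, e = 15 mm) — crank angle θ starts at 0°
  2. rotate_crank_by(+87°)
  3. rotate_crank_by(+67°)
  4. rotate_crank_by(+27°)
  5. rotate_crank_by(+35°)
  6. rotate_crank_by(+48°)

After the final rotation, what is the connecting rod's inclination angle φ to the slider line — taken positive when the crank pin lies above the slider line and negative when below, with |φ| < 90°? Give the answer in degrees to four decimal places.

-15.5326

set_geometry: r = 35 mm, L = 186 mm, e = 15 mm; θ ← 0°
rotate_crank_by(+87°): θ ← 0° +87° = 87°
rotate_crank_by(+67°): θ ← 87° +67° = 154°
rotate_crank_by(+27°): θ ← 154° +27° = 181°
rotate_crank_by(+35°): θ ← 181° +35° = 216°
rotate_crank_by(+48°): θ ← 216° +48° = 264°
crank pin P = (r cos θ, r sin θ) = (-3.658496, -34.808266)
h = r sin θ − e = -34.808266 − 15 = -49.808266
sin φ = h / L = -49.808266 / 186 = -0.26778638
φ = arcsin(-0.26778638) = -15.532586°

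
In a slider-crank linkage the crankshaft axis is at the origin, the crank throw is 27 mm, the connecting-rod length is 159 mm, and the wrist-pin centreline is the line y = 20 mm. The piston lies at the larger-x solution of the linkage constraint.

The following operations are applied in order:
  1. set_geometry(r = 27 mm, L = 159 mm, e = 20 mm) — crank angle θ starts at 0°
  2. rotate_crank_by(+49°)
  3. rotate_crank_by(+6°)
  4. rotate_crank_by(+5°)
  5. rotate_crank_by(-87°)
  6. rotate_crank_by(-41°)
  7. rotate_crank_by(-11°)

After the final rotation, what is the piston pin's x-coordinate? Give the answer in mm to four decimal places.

157.1992

set_geometry: r = 27 mm, L = 159 mm, e = 20 mm; θ ← 0°
rotate_crank_by(+49°): θ ← 0° +49° = 49°
rotate_crank_by(+6°): θ ← 49° +6° = 55°
rotate_crank_by(+5°): θ ← 55° +5° = 60°
rotate_crank_by(-87°): θ ← 60° -87° = -27°
rotate_crank_by(-41°): θ ← -27° -41° = -68°
rotate_crank_by(-11°): θ ← -68° -11° = -79°
crank pin P = (r cos θ, r sin θ) = (5.151843, -26.503934)
h = r sin θ − e = -26.503934 − 20 = -46.503934
x = r cos θ + √(L² − h²) = 5.151843 + √(25281.0 − 2162.6159) = 5.151843 + 152.047309 = 157.199152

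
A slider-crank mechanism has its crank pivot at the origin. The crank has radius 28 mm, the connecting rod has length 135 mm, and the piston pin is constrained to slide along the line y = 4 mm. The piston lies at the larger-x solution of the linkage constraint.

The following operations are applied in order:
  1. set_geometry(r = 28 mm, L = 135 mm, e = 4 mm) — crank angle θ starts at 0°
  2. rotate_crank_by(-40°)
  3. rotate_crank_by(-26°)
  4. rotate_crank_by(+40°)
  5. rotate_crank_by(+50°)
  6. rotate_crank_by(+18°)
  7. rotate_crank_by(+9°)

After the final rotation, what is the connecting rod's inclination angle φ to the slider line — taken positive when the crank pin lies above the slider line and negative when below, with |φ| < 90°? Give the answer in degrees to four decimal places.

set_geometry: r = 28 mm, L = 135 mm, e = 4 mm; θ ← 0°
rotate_crank_by(-40°): θ ← 0° -40° = -40°
rotate_crank_by(-26°): θ ← -40° -26° = -66°
rotate_crank_by(+40°): θ ← -66° +40° = -26°
rotate_crank_by(+50°): θ ← -26° +50° = 24°
rotate_crank_by(+18°): θ ← 24° +18° = 42°
rotate_crank_by(+9°): θ ← 42° +9° = 51°
crank pin P = (r cos θ, r sin θ) = (17.620971, 21.760087)
h = r sin θ − e = 21.760087 − 4 = 17.760087
sin φ = h / L = 17.760087 / 135 = 0.13155620
φ = arcsin(0.13155620) = 7.559528°

7.5595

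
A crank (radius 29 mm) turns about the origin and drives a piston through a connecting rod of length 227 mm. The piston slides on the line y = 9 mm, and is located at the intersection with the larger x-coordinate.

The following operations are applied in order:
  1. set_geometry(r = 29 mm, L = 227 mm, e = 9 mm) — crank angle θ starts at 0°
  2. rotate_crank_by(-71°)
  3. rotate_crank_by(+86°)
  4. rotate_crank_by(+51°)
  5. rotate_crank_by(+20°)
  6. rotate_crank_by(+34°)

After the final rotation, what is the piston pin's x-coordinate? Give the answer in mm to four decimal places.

set_geometry: r = 29 mm, L = 227 mm, e = 9 mm; θ ← 0°
rotate_crank_by(-71°): θ ← 0° -71° = -71°
rotate_crank_by(+86°): θ ← -71° +86° = 15°
rotate_crank_by(+51°): θ ← 15° +51° = 66°
rotate_crank_by(+20°): θ ← 66° +20° = 86°
rotate_crank_by(+34°): θ ← 86° +34° = 120°
crank pin P = (r cos θ, r sin θ) = (-14.500000, 25.114737)
h = r sin θ − e = 25.114737 − 9 = 16.114737
x = r cos θ + √(L² − h²) = -14.500000 + √(51529.0 − 259.6847) = -14.500000 + 226.427285 = 211.927285

211.9273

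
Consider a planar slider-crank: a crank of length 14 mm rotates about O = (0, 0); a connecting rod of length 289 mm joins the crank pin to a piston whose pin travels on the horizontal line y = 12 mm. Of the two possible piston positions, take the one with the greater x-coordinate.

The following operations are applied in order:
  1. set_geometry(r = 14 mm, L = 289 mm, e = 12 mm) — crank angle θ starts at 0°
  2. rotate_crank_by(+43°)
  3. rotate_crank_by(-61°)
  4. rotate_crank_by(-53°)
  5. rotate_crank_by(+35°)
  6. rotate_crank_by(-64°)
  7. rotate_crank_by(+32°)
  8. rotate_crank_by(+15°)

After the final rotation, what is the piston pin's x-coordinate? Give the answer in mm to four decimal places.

296.4942

set_geometry: r = 14 mm, L = 289 mm, e = 12 mm; θ ← 0°
rotate_crank_by(+43°): θ ← 0° +43° = 43°
rotate_crank_by(-61°): θ ← 43° -61° = -18°
rotate_crank_by(-53°): θ ← -18° -53° = -71°
rotate_crank_by(+35°): θ ← -71° +35° = -36°
rotate_crank_by(-64°): θ ← -36° -64° = -100°
rotate_crank_by(+32°): θ ← -100° +32° = -68°
rotate_crank_by(+15°): θ ← -68° +15° = -53°
crank pin P = (r cos θ, r sin θ) = (8.425410, -11.180897)
h = r sin θ − e = -11.180897 − 12 = -23.180897
x = r cos θ + √(L² − h²) = 8.425410 + √(83521.0 − 537.3540) = 8.425410 + 288.068822 = 296.494232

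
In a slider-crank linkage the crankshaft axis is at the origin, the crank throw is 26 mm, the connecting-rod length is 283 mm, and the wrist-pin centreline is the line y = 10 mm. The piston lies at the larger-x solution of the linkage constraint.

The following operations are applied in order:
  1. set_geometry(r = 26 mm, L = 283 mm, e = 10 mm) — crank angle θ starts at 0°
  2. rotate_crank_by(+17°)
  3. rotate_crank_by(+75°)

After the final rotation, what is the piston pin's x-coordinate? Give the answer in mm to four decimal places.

set_geometry: r = 26 mm, L = 283 mm, e = 10 mm; θ ← 0°
rotate_crank_by(+17°): θ ← 0° +17° = 17°
rotate_crank_by(+75°): θ ← 17° +75° = 92°
crank pin P = (r cos θ, r sin θ) = (-0.907387, 25.984162)
h = r sin θ − e = 25.984162 − 10 = 15.984162
x = r cos θ + √(L² − h²) = -0.907387 + √(80089.0 − 255.4934) = -0.907387 + 282.548238 = 281.640851

281.6409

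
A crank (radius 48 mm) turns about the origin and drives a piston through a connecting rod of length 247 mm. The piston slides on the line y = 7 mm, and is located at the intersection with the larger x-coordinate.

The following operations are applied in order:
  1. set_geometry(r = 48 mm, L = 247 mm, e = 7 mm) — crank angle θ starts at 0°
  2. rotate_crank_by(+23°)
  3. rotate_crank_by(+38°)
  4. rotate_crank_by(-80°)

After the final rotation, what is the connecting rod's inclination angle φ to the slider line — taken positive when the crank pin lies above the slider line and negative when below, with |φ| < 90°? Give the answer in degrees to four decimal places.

set_geometry: r = 48 mm, L = 247 mm, e = 7 mm; θ ← 0°
rotate_crank_by(+23°): θ ← 0° +23° = 23°
rotate_crank_by(+38°): θ ← 23° +38° = 61°
rotate_crank_by(-80°): θ ← 61° -80° = -19°
crank pin P = (r cos θ, r sin θ) = (45.384892, -15.627271)
h = r sin θ − e = -15.627271 − 7 = -22.627271
sin φ = h / L = -22.627271 / 247 = -0.09160839
φ = arcsin(-0.09160839) = -5.256143°

-5.2561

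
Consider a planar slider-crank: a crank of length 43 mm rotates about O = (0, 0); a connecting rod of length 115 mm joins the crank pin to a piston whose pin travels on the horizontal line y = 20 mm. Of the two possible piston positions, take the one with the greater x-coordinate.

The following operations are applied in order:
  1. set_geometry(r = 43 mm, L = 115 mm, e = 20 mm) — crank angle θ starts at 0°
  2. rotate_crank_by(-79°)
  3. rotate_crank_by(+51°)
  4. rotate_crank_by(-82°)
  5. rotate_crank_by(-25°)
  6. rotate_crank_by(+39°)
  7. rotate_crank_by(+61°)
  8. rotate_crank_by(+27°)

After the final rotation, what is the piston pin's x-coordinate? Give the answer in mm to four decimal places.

set_geometry: r = 43 mm, L = 115 mm, e = 20 mm; θ ← 0°
rotate_crank_by(-79°): θ ← 0° -79° = -79°
rotate_crank_by(+51°): θ ← -79° +51° = -28°
rotate_crank_by(-82°): θ ← -28° -82° = -110°
rotate_crank_by(-25°): θ ← -110° -25° = -135°
rotate_crank_by(+39°): θ ← -135° +39° = -96°
rotate_crank_by(+61°): θ ← -96° +61° = -35°
rotate_crank_by(+27°): θ ← -35° +27° = -8°
crank pin P = (r cos θ, r sin θ) = (42.581527, -5.984443)
h = r sin θ − e = -5.984443 − 20 = -25.984443
x = r cos θ + √(L² − h²) = 42.581527 + √(13225.0 − 675.1913) = 42.581527 + 112.025929 = 154.607456

154.6075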